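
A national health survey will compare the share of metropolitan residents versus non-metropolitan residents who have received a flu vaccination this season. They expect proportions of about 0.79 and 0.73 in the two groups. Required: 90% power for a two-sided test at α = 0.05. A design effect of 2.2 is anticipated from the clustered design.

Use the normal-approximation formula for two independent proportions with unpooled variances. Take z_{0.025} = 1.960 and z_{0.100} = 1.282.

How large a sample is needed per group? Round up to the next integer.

n = (z_{α/2} + z_β)² · [p₁(1−p₁) + p₂(1−p₂)] / (p₁ − p₂)²
  = (1.960 + 1.282)² · (0.79·0.21 + 0.73·0.27) / (0.06)²
  = (3.242)² · (0.1659 + 0.1971) / 0.0036
  = 10.5106 · 0.3630 / 0.0036
  = 1059.82
Design effect: 2.2 × 1059.82 = 2331.59.
Round up → n = 2332 per group.

n = 2332 per group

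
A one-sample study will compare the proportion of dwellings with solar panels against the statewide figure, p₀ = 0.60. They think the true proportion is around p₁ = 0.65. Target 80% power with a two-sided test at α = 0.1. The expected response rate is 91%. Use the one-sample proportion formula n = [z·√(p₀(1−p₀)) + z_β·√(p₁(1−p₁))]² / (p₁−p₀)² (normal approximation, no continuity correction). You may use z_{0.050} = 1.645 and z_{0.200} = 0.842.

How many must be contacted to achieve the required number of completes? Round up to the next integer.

n = [z_{α/2}·√(p₀q₀) + z_β·√(p₁q₁)]² / (p₁ − p₀)²
  = [1.645·√(0.60·0.40) + 0.842·√(0.65·0.35)]² / (0.05)²
  = [1.645·0.4899 + 0.842·0.4770]² / 0.0025
  = [1.2075]² / 0.0025
  = 583.21
Adjust for 91% response: 583.21 / 0.91 = 640.89.
Round up → n = 641.

n = 641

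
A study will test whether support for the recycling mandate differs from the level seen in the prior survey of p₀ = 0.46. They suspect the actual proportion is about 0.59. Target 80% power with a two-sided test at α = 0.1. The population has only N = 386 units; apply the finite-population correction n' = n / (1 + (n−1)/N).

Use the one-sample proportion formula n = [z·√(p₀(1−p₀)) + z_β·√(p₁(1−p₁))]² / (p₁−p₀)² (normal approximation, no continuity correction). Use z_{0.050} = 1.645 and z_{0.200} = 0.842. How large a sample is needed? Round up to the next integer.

n = 74

n = [z_{α/2}·√(p₀q₀) + z_β·√(p₁q₁)]² / (p₁ − p₀)²
  = [1.645·√(0.46·0.54) + 0.842·√(0.59·0.41)]² / (0.13)²
  = [1.645·0.4984 + 0.842·0.4918]² / 0.0169
  = [1.2340]² / 0.0169
  = 90.10
Finite-population correction (N = 386): 90.10 / (1 + (90.10 − 1)/386) = 73.20.
Round up → n = 74.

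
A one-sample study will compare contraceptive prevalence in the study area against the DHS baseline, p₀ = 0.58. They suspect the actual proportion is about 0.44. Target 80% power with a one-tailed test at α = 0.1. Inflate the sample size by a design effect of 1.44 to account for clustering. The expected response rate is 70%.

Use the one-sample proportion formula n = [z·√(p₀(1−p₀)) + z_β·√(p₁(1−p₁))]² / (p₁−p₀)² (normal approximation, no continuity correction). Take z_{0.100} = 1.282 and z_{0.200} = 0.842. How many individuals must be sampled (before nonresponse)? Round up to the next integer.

n = [z_α·√(p₀q₀) + z_β·√(p₁q₁)]² / (p₁ − p₀)²
  = [1.282·√(0.58·0.42) + 0.842·√(0.44·0.56)]² / (-0.14)²
  = [1.282·0.4936 + 0.842·0.4964]² / 0.0196
  = [1.0507]² / 0.0196
  = 56.33
Design effect: 1.44 × 56.33 = 81.11.
Adjust for 70% response: 81.11 / 0.70 = 115.87.
Round up → n = 116.

n = 116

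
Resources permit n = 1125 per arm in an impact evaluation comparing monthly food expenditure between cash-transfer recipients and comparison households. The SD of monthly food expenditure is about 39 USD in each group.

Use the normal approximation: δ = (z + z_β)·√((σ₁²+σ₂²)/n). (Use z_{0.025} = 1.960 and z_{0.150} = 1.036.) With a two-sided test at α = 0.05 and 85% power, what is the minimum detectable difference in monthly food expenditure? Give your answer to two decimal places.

δ = (z_{α/2} + z_β) · √((σ₁²+σ₂²)/n)
  = (1.960 + 1.036) · √(3042/1125)
  = 2.996 · √2.704
  = 2.996 · 1.6444
  = 4.9266

Minimum detectable difference ≈ 4.93 USD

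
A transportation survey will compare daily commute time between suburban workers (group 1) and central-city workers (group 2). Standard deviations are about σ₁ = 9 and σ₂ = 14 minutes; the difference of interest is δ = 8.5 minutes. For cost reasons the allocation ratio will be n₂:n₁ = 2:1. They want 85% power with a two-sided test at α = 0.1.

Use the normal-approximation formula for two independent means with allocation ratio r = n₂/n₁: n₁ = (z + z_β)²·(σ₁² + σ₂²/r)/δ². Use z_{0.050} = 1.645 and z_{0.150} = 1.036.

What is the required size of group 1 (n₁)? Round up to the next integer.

n₁ = (z_{α/2} + z_β)² · (σ₁² + σ₂²/r) / δ²
   = (1.645 + 1.036)² · (9² + 14²/2) / 8.5²
   = 7.1878 · (81 + 98) / 72.25
   = 7.1878 · 179 / 72.25
   = 17.81
Round up → n₁ = 18; n₂ = r·n₁ = 2 × 18 = 36.

n₁ = 18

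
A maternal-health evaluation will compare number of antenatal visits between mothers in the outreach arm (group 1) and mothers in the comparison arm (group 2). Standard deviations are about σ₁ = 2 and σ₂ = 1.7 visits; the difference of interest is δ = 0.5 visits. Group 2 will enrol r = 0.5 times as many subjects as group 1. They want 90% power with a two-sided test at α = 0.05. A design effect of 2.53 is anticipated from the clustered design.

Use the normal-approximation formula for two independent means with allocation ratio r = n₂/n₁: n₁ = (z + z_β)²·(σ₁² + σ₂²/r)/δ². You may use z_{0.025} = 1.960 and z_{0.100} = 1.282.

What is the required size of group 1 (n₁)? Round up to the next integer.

n₁ = 1041

n₁ = (z_{α/2} + z_β)² · (σ₁² + σ₂²/r) / δ²
   = (1.960 + 1.282)² · (2² + 1.7²/0.5) / 0.5²
   = 10.5106 · (4 + 5.78) / 0.25
   = 10.5106 · 9.78 / 0.25
   = 411.17
Design effect: 2.53 × 411.17 = 1040.27.
Round up → n₁ = 1041; n₂ = r·n₁ = 0.5 × 1041 = 521.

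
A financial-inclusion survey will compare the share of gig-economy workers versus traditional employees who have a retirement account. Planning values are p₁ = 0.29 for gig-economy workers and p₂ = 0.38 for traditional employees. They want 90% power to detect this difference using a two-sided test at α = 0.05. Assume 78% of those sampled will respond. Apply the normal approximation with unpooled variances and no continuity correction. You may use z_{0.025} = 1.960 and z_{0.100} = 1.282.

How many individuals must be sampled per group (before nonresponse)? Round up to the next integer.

n = (z_{α/2} + z_β)² · [p₁(1−p₁) + p₂(1−p₂)] / (p₁ − p₂)²
  = (1.960 + 1.282)² · (0.29·0.71 + 0.38·0.62) / (-0.09)²
  = (3.242)² · (0.2059 + 0.2356) / 0.0081
  = 10.5106 · 0.4415 / 0.0081
  = 572.89
Adjust for 78% response: 572.89 / 0.78 = 734.48.
Round up → n = 735 per group.

n = 735 per group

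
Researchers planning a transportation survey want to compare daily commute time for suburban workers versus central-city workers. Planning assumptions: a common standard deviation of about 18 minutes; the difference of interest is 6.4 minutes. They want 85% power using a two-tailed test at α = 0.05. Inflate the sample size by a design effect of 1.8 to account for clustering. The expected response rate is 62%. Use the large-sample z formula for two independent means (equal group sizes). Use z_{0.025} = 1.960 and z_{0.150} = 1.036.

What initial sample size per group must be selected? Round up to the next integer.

n = (z_{α/2} + z_β)² · (σ₁² + σ₂²) / δ²
  = (1.960 + 1.036)² · (2·18² = 648) / 6.4²
  = 8.9760 · 648 / 40.96
  = 142.00
Design effect: 1.8 × 142.00 = 255.61.
Adjust for 62% response: 255.61 / 0.62 = 412.27.
Round up → n = 413 per group.

n = 413 per group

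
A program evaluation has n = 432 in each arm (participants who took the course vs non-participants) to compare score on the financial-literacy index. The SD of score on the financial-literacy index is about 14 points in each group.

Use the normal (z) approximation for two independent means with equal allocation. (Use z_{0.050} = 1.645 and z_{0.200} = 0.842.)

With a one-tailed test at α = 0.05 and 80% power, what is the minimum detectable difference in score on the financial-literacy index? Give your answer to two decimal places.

Minimum detectable difference ≈ 2.37 points

δ = (z_α + z_β) · √((σ₁²+σ₂²)/n)
  = (1.645 + 0.842) · √(392/432)
  = 2.487 · √0.90741
  = 2.487 · 0.9526
  = 2.3691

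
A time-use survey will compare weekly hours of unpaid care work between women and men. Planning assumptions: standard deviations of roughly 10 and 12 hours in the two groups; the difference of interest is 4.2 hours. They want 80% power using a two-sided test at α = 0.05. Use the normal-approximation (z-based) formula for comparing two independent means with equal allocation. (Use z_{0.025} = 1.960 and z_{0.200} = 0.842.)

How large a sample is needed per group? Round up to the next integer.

n = (z_{α/2} + z_β)² · (σ₁² + σ₂²) / δ²
  = (1.960 + 0.842)² · (10² + 12² = 244) / 4.2²
  = 7.8512 · 244 / 17.64
  = 108.60
Round up → n = 109 per group.

n = 109 per group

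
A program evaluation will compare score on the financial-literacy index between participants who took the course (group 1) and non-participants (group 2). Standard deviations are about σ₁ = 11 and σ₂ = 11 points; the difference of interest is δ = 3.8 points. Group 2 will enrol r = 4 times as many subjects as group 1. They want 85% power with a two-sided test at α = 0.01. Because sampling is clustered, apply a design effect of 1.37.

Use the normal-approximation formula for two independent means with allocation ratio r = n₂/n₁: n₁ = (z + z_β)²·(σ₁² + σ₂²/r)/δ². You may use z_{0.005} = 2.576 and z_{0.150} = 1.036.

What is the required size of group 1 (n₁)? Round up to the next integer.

n₁ = 188

n₁ = (z_{α/2} + z_β)² · (σ₁² + σ₂²/r) / δ²
   = (2.576 + 1.036)² · (11² + 11²/4) / 3.8²
   = 13.0465 · (121 + 30.25) / 14.44
   = 13.0465 · 151.25 / 14.44
   = 136.65
Design effect: 1.37 × 136.65 = 187.22.
Round up → n₁ = 188; n₂ = r·n₁ = 4 × 188 = 752.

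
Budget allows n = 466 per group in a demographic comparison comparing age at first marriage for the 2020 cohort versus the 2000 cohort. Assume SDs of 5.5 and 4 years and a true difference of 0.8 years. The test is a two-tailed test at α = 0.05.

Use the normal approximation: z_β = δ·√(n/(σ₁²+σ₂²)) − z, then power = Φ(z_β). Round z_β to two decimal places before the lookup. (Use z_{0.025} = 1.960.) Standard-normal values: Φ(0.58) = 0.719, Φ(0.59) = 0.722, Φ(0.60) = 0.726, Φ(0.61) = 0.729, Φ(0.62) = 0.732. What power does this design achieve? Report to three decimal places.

Power ≈ 0.719

z_β = δ·√(n/(σ₁²+σ₂²)) − z_{α/2}
    = 0.8 · √(466/46.25) − 1.960
    = 0.8 · 3.17422 − 1.960
    = 2.5394 − 1.960 = 0.5794 → 0.58
Power = Φ(0.58) = 0.719.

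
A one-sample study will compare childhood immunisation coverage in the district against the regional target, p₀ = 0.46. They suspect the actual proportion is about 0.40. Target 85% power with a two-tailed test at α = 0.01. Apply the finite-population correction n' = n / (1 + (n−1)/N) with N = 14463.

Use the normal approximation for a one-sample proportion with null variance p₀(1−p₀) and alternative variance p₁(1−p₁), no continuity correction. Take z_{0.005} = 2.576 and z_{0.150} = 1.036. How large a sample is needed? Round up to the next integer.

n = 840

n = [z_{α/2}·√(p₀q₀) + z_β·√(p₁q₁)]² / (p₁ − p₀)²
  = [2.576·√(0.46·0.54) + 1.036·√(0.40·0.60)]² / (-0.06)²
  = [2.576·0.4984 + 1.036·0.4899]² / 0.0036
  = [1.7914]² / 0.0036
  = 891.43
Finite-population correction (N = 14463): 891.43 / (1 + (891.43 − 1)/14463) = 839.73.
Round up → n = 840.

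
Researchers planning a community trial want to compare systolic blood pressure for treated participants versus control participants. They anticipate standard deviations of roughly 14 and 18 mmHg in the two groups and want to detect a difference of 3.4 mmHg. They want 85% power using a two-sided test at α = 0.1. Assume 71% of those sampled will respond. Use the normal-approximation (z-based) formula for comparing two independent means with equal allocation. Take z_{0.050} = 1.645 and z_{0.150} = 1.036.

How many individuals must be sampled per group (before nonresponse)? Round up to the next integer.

n = 456 per group

n = (z_{α/2} + z_β)² · (σ₁² + σ₂²) / δ²
  = (1.645 + 1.036)² · (14² + 18² = 520) / 3.4²
  = 7.1878 · 520 / 11.56
  = 323.32
Adjust for 71% response: 323.32 / 0.71 = 455.39.
Round up → n = 456 per group.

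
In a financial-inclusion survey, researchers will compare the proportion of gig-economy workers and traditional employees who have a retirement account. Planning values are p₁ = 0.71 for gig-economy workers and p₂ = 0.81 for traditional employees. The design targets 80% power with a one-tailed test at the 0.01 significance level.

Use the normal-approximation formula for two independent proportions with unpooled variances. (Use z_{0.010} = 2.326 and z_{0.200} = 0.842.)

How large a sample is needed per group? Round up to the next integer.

n = (z_α + z_β)² · [p₁(1−p₁) + p₂(1−p₂)] / (p₁ − p₂)²
  = (2.326 + 0.842)² · (0.71·0.29 + 0.81·0.19) / (-0.10)²
  = (3.168)² · (0.2059 + 0.1539) / 0.0100
  = 10.0362 · 0.3598 / 0.0100
  = 361.10
Round up → n = 362 per group.

n = 362 per group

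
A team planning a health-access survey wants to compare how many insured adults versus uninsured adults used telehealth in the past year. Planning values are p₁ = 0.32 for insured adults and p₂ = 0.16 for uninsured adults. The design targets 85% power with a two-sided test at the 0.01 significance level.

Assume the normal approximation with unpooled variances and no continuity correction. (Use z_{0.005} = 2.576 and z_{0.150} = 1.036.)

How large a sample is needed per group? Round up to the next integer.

n = (z_{α/2} + z_β)² · [p₁(1−p₁) + p₂(1−p₂)] / (p₁ − p₂)²
  = (2.576 + 1.036)² · (0.32·0.68 + 0.16·0.84) / (0.16)²
  = (3.612)² · (0.2176 + 0.1344) / 0.0256
  = 13.0465 · 0.3520 / 0.0256
  = 179.39
Round up → n = 180 per group.

n = 180 per group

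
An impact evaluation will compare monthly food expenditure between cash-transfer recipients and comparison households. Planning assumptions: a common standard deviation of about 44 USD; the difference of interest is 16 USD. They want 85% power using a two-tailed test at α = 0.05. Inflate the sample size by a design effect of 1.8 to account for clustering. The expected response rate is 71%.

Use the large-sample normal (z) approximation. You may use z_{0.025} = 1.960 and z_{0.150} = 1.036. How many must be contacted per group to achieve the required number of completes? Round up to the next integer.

n = (z_{α/2} + z_β)² · (σ₁² + σ₂²) / δ²
  = (1.960 + 1.036)² · (2·44² = 3872) / 16²
  = 8.9760 · 3872 / 256
  = 135.76
Design effect: 1.8 × 135.76 = 244.37.
Adjust for 71% response: 244.37 / 0.71 = 344.19.
Round up → n = 345 per group.

n = 345 per group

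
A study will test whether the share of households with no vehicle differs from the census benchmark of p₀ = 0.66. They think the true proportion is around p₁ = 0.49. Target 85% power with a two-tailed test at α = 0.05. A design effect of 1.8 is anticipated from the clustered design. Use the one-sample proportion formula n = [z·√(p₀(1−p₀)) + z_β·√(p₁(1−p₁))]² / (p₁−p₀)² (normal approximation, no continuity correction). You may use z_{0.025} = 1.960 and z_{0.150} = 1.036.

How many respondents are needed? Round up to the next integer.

n = [z_{α/2}·√(p₀q₀) + z_β·√(p₁q₁)]² / (p₁ − p₀)²
  = [1.960·√(0.66·0.34) + 1.036·√(0.49·0.51)]² / (-0.17)²
  = [1.960·0.4737 + 1.036·0.4999]² / 0.0289
  = [1.4464]² / 0.0289
  = 72.39
Design effect: 1.8 × 72.39 = 130.30.
Round up → n = 131.

n = 131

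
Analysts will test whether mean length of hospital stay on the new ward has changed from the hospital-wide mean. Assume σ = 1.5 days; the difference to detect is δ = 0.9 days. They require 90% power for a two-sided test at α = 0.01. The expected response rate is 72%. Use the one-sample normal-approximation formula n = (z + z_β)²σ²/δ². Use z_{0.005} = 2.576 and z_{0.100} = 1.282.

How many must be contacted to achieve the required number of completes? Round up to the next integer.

n = (z_{α/2} + z_β)² · σ² / δ²
  = (2.576 + 1.282)² · 1.5² / 0.9²
  = 14.8842 · 2.25 / 0.81
  = 41.34
Adjust for 72% response: 41.34 / 0.72 = 57.42.
Round up → n = 58.

n = 58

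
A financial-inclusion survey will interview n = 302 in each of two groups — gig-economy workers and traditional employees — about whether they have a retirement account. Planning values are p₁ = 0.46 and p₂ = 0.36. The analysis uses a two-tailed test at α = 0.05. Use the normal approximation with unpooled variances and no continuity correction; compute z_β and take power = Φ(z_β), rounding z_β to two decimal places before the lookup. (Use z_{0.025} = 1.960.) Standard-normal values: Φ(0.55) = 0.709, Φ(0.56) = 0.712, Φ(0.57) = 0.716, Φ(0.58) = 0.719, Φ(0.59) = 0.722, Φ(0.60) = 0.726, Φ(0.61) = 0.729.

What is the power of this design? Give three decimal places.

Power ≈ 0.709

z_β = |p₁−p₂|·√(n/[p₁q₁+p₂q₂]) − z_{α/2}
    = 0.10 · √(302/0.4788) − 1.960
    = 0.10 · 25.1146 − 1.960
    = 2.5115 − 1.960 = 0.5515 → 0.55
Power = Φ(0.55) = 0.709.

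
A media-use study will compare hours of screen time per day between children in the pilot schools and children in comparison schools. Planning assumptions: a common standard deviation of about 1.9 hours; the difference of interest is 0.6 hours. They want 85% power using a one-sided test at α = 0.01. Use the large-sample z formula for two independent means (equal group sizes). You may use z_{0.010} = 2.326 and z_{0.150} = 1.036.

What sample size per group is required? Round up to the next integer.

n = 227 per group

n = (z_α + z_β)² · (σ₁² + σ₂²) / δ²
  = (2.326 + 1.036)² · (2·1.9² = 7.22) / 0.6²
  = 11.3030 · 7.22 / 0.36
  = 226.69
Round up → n = 227 per group.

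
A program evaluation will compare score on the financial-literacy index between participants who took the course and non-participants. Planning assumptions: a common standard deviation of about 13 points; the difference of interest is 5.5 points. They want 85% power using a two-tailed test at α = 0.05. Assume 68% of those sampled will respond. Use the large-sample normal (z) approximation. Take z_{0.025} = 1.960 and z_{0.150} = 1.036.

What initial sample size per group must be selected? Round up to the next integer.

n = 148 per group

n = (z_{α/2} + z_β)² · (σ₁² + σ₂²) / δ²
  = (1.960 + 1.036)² · (2·13² = 338) / 5.5²
  = 8.9760 · 338 / 30.25
  = 100.29
Adjust for 68% response: 100.29 / 0.68 = 147.49.
Round up → n = 148 per group.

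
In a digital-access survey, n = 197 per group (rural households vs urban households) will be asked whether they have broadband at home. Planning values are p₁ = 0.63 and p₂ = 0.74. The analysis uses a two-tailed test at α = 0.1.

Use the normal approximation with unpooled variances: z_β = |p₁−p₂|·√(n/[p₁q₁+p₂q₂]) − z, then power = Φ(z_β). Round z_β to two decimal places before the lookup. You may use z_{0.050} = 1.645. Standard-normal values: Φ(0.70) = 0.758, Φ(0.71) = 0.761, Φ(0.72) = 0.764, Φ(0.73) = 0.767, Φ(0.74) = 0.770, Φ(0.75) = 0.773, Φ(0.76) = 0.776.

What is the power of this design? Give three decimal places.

Power ≈ 0.764

z_β = |p₁−p₂|·√(n/[p₁q₁+p₂q₂]) − z_{α/2}
    = 0.11 · √(197/0.4255) − 1.645
    = 0.11 · 21.5171 − 1.645
    = 2.3669 − 1.645 = 0.7219 → 0.72
Power = Φ(0.72) = 0.764.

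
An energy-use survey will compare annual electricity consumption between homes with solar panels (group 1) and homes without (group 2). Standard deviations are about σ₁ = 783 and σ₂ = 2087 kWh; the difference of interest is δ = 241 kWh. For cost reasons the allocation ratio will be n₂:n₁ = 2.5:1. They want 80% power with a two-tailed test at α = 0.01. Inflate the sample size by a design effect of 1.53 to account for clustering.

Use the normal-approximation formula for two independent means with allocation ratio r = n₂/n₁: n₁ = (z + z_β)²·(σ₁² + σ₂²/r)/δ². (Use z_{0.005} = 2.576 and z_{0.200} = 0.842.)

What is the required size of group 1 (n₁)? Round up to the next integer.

n₁ = (z_{α/2} + z_β)² · (σ₁² + σ₂²/r) / δ²
   = (2.576 + 0.842)² · (783² + 2087²/2.5) / 241²
   = 11.6827 · (613089 + 1742227.6) / 58081
   = 11.6827 · 2355316.6 / 58081
   = 473.76
Design effect: 1.53 × 473.76 = 724.85.
Round up → n₁ = 725; n₂ = r·n₁ = 2.5 × 725 = 1813.

n₁ = 725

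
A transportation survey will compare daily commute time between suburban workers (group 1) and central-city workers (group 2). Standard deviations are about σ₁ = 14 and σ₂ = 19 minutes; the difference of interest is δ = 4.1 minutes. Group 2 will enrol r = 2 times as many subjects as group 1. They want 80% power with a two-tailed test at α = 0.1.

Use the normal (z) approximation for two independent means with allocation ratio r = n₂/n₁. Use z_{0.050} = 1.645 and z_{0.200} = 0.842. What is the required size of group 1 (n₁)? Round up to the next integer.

n₁ = 139

n₁ = (z_{α/2} + z_β)² · (σ₁² + σ₂²/r) / δ²
   = (1.645 + 0.842)² · (14² + 19²/2) / 4.1²
   = 6.1852 · (196 + 180.5) / 16.81
   = 6.1852 · 376.5 / 16.81
   = 138.53
Round up → n₁ = 139; n₂ = r·n₁ = 2 × 139 = 278.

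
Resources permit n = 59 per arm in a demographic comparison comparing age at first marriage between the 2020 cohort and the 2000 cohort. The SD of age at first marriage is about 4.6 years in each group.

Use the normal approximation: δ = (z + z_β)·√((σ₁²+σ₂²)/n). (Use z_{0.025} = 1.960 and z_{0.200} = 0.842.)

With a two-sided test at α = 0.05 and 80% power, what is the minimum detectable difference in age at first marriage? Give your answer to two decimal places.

δ = (z_{α/2} + z_β) · √((σ₁²+σ₂²)/n)
  = (1.960 + 0.842) · √(42.32/59)
  = 2.802 · √0.71729
  = 2.802 · 0.8469
  = 2.3731

Minimum detectable difference ≈ 2.37 years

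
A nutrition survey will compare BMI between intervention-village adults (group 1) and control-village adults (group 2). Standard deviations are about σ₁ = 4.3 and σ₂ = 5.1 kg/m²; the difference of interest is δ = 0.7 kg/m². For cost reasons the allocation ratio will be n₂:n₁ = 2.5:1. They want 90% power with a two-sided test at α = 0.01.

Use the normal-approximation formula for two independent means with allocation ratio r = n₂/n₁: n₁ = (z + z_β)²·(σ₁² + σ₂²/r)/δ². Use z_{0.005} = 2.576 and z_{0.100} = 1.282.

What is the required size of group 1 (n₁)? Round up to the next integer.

n₁ = 878

n₁ = (z_{α/2} + z_β)² · (σ₁² + σ₂²/r) / δ²
   = (2.576 + 1.282)² · (4.3² + 5.1²/2.5) / 0.7²
   = 14.8842 · (18.49 + 10.404) / 0.49
   = 14.8842 · 28.894 / 0.49
   = 877.68
Round up → n₁ = 878; n₂ = r·n₁ = 2.5 × 878 = 2195.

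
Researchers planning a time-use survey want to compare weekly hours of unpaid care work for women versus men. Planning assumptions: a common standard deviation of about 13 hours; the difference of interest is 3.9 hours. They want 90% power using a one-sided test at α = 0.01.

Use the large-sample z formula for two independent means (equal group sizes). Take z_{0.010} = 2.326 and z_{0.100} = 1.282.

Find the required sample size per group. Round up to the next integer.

n = 290 per group

n = (z_α + z_β)² · (σ₁² + σ₂²) / δ²
  = (2.326 + 1.282)² · (2·13² = 338) / 3.9²
  = 13.0177 · 338 / 15.21
  = 289.28
Round up → n = 290 per group.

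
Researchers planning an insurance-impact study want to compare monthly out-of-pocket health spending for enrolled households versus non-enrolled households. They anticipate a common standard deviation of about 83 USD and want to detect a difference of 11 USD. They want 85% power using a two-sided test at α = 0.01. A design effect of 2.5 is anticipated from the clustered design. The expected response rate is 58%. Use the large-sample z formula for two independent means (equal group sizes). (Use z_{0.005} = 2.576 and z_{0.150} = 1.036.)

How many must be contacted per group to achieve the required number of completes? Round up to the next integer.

n = 6404 per group

n = (z_{α/2} + z_β)² · (σ₁² + σ₂²) / δ²
  = (2.576 + 1.036)² · (2·83² = 13778) / 11²
  = 13.0465 · 13778 / 121
  = 1485.58
Design effect: 2.5 × 1485.58 = 3713.95.
Adjust for 58% response: 3713.95 / 0.58 = 6403.37.
Round up → n = 6404 per group.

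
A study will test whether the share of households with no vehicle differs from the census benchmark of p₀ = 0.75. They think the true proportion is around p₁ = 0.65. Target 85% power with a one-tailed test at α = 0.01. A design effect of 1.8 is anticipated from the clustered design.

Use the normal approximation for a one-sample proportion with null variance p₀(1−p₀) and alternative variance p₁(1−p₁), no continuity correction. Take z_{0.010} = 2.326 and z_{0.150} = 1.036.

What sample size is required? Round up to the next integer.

n = 406

n = [z_α·√(p₀q₀) + z_β·√(p₁q₁)]² / (p₁ − p₀)²
  = [2.326·√(0.75·0.25) + 1.036·√(0.65·0.35)]² / (-0.10)²
  = [2.326·0.4330 + 1.036·0.4770]² / 0.0100
  = [1.5013]² / 0.0100
  = 225.40
Design effect: 1.8 × 225.40 = 405.72.
Round up → n = 406.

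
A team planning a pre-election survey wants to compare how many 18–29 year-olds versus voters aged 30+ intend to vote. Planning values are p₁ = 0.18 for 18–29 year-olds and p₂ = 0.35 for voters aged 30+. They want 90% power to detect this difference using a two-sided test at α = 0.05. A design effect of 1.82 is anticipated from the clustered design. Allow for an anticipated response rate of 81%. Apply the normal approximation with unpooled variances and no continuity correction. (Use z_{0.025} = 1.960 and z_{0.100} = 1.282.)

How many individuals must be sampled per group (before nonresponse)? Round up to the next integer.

n = (z_{α/2} + z_β)² · [p₁(1−p₁) + p₂(1−p₂)] / (p₁ − p₂)²
  = (1.960 + 1.282)² · (0.18·0.82 + 0.35·0.65) / (-0.17)²
  = (3.242)² · (0.1476 + 0.2275) / 0.0289
  = 10.5106 · 0.3751 / 0.0289
  = 136.42
Design effect: 1.82 × 136.42 = 248.28.
Adjust for 81% response: 248.28 / 0.81 = 306.52.
Round up → n = 307 per group.

n = 307 per group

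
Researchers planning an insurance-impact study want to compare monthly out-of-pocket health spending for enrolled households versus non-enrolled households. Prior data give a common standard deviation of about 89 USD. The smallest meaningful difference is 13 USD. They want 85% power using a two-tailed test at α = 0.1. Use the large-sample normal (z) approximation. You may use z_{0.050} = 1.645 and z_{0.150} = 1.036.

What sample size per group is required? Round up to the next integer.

n = (z_{α/2} + z_β)² · (σ₁² + σ₂²) / δ²
  = (1.645 + 1.036)² · (2·89² = 15842) / 13²
  = 7.1878 · 15842 / 169
  = 673.78
Round up → n = 674 per group.

n = 674 per group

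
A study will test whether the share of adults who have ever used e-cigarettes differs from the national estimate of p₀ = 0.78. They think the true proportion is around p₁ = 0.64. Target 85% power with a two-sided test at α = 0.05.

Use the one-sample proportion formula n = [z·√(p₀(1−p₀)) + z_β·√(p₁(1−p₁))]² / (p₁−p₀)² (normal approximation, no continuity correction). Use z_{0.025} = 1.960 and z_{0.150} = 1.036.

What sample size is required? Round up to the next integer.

n = [z_{α/2}·√(p₀q₀) + z_β·√(p₁q₁)]² / (p₁ − p₀)²
  = [1.960·√(0.78·0.22) + 1.036·√(0.64·0.36)]² / (-0.14)²
  = [1.960·0.4142 + 1.036·0.4800]² / 0.0196
  = [1.3092]² / 0.0196
  = 87.45
Round up → n = 88.

n = 88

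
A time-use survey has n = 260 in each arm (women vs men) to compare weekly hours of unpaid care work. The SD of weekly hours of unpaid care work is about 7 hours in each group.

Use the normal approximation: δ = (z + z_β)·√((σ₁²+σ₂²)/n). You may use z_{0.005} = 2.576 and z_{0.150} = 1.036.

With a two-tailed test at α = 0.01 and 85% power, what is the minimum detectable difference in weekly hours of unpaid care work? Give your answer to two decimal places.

δ = (z_{α/2} + z_β) · √((σ₁²+σ₂²)/n)
  = (2.576 + 1.036) · √(98/260)
  = 3.612 · √0.37692
  = 3.612 · 0.6139
  = 2.2176

Minimum detectable difference ≈ 2.22 hours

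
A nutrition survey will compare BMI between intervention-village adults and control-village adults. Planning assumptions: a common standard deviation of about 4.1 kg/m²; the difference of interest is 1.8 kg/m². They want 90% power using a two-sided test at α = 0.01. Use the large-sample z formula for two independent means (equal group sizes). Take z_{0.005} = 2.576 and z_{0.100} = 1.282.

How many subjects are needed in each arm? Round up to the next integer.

n = (z_{α/2} + z_β)² · (σ₁² + σ₂²) / δ²
  = (2.576 + 1.282)² · (2·4.1² = 33.62) / 1.8²
  = 14.8842 · 33.62 / 3.24
  = 154.45
Round up → n = 155 per group.

n = 155 per group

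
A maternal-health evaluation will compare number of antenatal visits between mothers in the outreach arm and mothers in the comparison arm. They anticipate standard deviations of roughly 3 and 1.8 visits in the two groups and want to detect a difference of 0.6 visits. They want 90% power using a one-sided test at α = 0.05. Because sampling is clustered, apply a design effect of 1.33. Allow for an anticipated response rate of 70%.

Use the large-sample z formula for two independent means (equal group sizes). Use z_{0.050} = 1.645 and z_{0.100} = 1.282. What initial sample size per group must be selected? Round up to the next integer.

n = (z_α + z_β)² · (σ₁² + σ₂²) / δ²
  = (1.645 + 1.282)² · (3² + 1.8² = 12.24) / 0.6²
  = 8.5673 · 12.24 / 0.36
  = 291.29
Design effect: 1.33 × 291.29 = 387.41.
Adjust for 70% response: 387.41 / 0.70 = 553.45.
Round up → n = 554 per group.

n = 554 per group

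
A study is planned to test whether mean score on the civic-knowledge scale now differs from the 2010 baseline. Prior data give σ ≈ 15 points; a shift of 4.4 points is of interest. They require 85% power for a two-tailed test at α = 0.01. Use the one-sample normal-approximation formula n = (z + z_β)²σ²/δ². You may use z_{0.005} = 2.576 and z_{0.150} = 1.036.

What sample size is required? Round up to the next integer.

n = (z_{α/2} + z_β)² · σ² / δ²
  = (2.576 + 1.036)² · 15² / 4.4²
  = 13.0465 · 225 / 19.36
  = 151.63
Round up → n = 152.

n = 152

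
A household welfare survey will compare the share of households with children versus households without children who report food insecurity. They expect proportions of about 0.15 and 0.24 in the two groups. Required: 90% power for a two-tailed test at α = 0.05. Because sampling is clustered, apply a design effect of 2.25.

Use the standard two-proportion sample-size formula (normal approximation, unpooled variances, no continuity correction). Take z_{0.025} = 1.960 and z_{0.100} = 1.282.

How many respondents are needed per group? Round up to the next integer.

n = (z_{α/2} + z_β)² · [p₁(1−p₁) + p₂(1−p₂)] / (p₁ − p₂)²
  = (1.960 + 1.282)² · (0.15·0.85 + 0.24·0.76) / (-0.09)²
  = (3.242)² · (0.1275 + 0.1824) / 0.0081
  = 10.5106 · 0.3099 / 0.0081
  = 402.13
Design effect: 2.25 × 402.13 = 904.78.
Round up → n = 905 per group.

n = 905 per group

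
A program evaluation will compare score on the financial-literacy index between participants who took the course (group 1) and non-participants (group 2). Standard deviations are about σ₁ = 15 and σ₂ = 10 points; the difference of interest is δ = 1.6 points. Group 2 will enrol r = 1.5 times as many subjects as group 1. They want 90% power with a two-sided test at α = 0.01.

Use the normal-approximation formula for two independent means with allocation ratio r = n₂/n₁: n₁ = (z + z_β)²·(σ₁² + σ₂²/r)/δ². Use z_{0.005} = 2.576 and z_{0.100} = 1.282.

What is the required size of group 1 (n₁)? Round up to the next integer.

n₁ = (z_{α/2} + z_β)² · (σ₁² + σ₂²/r) / δ²
   = (2.576 + 1.282)² · (15² + 10²/1.5) / 1.6²
   = 14.8842 · (225 + 66.6667) / 2.56
   = 14.8842 · 291.6667 / 2.56
   = 1695.79
Round up → n₁ = 1696; n₂ = r·n₁ = 1.5 × 1696 = 2544.

n₁ = 1696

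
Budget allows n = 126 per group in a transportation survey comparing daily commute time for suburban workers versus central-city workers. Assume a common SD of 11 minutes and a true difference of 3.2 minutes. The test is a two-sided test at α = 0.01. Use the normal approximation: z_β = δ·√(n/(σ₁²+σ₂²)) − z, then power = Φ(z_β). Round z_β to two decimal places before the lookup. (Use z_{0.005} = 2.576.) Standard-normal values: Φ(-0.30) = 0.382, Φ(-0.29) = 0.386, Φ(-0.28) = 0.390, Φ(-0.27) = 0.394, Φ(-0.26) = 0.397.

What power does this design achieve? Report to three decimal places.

z_β = δ·√(n/(σ₁²+σ₂²)) − z_{α/2}
    = 3.2 · √(126/242) − 2.576
    = 3.2 · 0.72157 − 2.576
    = 2.3090 − 2.576 = -0.2670 → -0.27
Power = Φ(-0.27) = 0.394.

Power ≈ 0.394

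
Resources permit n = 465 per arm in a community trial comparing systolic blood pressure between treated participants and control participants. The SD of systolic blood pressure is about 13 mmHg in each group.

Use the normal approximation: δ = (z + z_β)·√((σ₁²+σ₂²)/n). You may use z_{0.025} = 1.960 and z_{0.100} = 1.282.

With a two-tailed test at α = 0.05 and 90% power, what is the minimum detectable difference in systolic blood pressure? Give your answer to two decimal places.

δ = (z_{α/2} + z_β) · √((σ₁²+σ₂²)/n)
  = (1.960 + 1.282) · √(338/465)
  = 3.242 · √0.72688
  = 3.242 · 0.8526
  = 2.7640

Minimum detectable difference ≈ 2.76 mmHg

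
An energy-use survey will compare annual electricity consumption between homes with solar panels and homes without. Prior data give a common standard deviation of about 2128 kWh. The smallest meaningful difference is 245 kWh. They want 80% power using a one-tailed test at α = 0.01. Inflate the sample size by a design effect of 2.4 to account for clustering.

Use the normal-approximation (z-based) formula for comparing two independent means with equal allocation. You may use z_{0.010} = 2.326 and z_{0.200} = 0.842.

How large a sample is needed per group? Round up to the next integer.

n = 3635 per group

n = (z_α + z_β)² · (σ₁² + σ₂²) / δ²
  = (2.326 + 0.842)² · (2·2128² = 9056768) / 245²
  = 10.0362 · 9056768 / 60025
  = 1514.30
Design effect: 2.4 × 1514.30 = 3634.32.
Round up → n = 3635 per group.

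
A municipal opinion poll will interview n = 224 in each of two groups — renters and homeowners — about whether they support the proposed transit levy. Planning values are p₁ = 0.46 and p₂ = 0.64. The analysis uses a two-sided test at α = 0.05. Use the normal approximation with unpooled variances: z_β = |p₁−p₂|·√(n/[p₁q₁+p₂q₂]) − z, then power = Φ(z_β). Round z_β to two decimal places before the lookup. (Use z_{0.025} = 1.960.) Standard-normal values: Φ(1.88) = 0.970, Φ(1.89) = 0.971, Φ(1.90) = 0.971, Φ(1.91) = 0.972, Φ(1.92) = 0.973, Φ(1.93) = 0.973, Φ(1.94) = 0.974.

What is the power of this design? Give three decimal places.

z_β = |p₁−p₂|·√(n/[p₁q₁+p₂q₂]) − z_{α/2}
    = 0.18 · √(224/0.4788) − 1.960
    = 0.18 · 21.6295 − 1.960
    = 3.8933 − 1.960 = 1.9333 → 1.93
Power = Φ(1.93) = 0.973.

Power ≈ 0.973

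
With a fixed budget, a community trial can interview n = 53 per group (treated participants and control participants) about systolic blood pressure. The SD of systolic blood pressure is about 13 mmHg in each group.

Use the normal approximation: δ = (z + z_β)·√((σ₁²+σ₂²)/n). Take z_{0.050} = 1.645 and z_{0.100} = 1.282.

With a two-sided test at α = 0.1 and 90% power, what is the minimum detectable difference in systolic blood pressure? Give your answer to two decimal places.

Minimum detectable difference ≈ 7.39 mmHg

δ = (z_{α/2} + z_β) · √((σ₁²+σ₂²)/n)
  = (1.645 + 1.282) · √(338/53)
  = 2.927 · √6.3774
  = 2.927 · 2.5253
  = 7.3917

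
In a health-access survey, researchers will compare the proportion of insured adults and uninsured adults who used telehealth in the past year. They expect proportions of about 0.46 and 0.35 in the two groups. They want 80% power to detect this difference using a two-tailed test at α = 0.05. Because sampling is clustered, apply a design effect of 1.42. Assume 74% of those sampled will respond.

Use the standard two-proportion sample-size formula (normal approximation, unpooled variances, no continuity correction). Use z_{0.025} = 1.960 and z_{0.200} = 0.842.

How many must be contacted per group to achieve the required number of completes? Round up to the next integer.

n = 593 per group

n = (z_{α/2} + z_β)² · [p₁(1−p₁) + p₂(1−p₂)] / (p₁ − p₂)²
  = (1.960 + 0.842)² · (0.46·0.54 + 0.35·0.65) / (0.11)²
  = (2.802)² · (0.2484 + 0.2275) / 0.0121
  = 7.8512 · 0.4759 / 0.0121
  = 308.79
Design effect: 1.42 × 308.79 = 438.49.
Adjust for 74% response: 438.49 / 0.74 = 592.55.
Round up → n = 593 per group.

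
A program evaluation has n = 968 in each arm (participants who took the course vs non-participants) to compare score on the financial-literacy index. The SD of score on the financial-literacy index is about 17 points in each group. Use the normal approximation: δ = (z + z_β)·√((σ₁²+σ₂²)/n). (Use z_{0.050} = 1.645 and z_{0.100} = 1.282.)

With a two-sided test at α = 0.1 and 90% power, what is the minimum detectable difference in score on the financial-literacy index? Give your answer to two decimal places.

δ = (z_{α/2} + z_β) · √((σ₁²+σ₂²)/n)
  = (1.645 + 1.282) · √(578/968)
  = 2.927 · √0.59711
  = 2.927 · 0.7727
  = 2.2618

Minimum detectable difference ≈ 2.26 points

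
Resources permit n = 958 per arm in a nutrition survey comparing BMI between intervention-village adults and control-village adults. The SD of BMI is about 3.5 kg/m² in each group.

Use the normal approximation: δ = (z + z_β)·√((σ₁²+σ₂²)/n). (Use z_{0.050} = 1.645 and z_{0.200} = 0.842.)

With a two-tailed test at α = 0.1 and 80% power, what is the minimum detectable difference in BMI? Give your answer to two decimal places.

δ = (z_{α/2} + z_β) · √((σ₁²+σ₂²)/n)
  = (1.645 + 0.842) · √(24.5/958)
  = 2.487 · √0.02557
  = 2.487 · 0.1599
  = 0.3977

Minimum detectable difference ≈ 0.40 kg/m²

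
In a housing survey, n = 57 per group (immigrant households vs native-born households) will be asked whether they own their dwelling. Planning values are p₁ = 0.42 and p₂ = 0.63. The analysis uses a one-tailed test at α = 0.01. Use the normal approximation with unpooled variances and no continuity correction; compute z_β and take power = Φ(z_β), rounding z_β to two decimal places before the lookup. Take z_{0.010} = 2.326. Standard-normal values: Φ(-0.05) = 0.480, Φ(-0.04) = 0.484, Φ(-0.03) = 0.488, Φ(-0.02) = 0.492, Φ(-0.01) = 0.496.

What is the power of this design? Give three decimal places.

Power ≈ 0.488

z_β = |p₁−p₂|·√(n/[p₁q₁+p₂q₂]) − z_α
    = 0.21 · √(57/0.4767) − 2.326
    = 0.21 · 10.9349 − 2.326
    = 2.2963 − 2.326 = -0.0297 → -0.03
Power = Φ(-0.03) = 0.488.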